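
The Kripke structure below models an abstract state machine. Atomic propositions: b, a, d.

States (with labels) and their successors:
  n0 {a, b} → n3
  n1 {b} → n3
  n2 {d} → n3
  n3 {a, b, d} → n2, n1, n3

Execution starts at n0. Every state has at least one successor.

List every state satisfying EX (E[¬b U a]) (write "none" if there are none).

States satisfying E[¬b U a]: {n0, n2, n3}.
States satisfying EX (E[¬b U a]): {n0, n1, n2, n3}.

{n0, n1, n2, n3}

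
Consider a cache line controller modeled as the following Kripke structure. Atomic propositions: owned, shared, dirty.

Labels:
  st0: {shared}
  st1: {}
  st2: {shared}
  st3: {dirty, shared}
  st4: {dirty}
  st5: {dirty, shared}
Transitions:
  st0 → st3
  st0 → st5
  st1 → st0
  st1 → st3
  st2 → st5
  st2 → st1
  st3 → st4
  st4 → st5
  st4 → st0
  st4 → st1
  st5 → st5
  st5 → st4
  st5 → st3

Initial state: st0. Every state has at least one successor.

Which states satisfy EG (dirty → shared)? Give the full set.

{st0, st1, st2, st5}

States satisfying dirty → shared: {st0, st1, st2, st3, st5}.
States satisfying EG (dirty → shared): {st0, st1, st2, st5}.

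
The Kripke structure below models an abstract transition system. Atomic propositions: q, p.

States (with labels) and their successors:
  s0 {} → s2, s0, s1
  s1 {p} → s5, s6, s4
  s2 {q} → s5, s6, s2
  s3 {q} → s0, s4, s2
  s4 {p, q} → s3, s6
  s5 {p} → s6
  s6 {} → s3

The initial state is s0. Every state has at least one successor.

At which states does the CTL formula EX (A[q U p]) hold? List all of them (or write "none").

{s0, s1, s2, s3}

States satisfying A[q U p]: {s1, s4, s5}.
States satisfying EX (A[q U p]): {s0, s1, s2, s3}.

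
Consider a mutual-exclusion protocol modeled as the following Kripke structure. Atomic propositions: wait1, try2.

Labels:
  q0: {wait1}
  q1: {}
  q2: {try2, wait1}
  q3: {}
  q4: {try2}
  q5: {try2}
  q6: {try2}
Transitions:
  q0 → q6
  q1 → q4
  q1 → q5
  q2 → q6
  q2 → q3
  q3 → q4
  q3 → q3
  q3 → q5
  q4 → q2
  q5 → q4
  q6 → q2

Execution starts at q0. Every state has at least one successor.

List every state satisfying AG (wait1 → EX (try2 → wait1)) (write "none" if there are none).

{q1, q2, q3, q4, q5, q6}

States satisfying wait1 → EX (try2 → wait1): {q1, q2, q3, q4, q5, q6}.
States satisfying AG (wait1 → EX (try2 → wait1)): {q1, q2, q3, q4, q5, q6}.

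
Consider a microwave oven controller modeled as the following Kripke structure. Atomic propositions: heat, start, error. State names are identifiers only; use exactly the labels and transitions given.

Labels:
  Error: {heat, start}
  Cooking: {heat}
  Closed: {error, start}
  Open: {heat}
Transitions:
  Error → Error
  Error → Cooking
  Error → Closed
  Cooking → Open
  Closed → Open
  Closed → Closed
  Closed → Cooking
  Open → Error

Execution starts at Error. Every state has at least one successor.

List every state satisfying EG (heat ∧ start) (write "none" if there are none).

{Error}

States satisfying heat ∧ start: {Error}.
States satisfying EG (heat ∧ start): {Error}.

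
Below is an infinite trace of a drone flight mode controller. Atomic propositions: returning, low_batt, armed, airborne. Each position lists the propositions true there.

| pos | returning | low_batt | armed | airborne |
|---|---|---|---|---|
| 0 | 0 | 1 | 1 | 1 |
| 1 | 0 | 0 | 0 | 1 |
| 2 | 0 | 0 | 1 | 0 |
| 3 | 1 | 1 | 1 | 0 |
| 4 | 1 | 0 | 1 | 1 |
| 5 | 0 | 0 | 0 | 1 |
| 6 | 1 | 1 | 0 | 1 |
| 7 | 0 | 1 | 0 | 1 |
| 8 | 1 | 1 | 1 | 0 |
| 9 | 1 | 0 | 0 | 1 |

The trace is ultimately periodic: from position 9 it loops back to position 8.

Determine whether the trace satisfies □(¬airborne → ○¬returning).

No

¬airborne → ○¬returning must hold at every position from 0 onward. It fails at position 2, so □(¬airborne → ○¬returning) is false.
Positions where ¬airborne holds: 2, 3, 8.
Check ○¬returning at each: 2→fails, 3→fails, 8→fails.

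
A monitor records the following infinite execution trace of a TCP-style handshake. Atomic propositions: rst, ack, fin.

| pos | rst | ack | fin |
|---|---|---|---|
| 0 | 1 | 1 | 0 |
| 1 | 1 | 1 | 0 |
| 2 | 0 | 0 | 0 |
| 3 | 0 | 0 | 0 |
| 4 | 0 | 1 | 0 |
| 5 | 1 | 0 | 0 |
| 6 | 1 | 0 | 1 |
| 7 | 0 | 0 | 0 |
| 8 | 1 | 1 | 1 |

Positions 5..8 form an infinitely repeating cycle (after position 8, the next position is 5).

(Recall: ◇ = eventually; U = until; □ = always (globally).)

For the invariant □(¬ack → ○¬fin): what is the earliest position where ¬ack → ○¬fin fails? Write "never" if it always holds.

5

Check ¬ack → ○¬fin at each position in order: 0 ✓, 1 ✓, 2 ✓, 3 ✓, 4 ✓.
At position 5 the labels are {rst} and the next position 6 has {fin, rst}, so ¬ack → ○¬fin is false there. This is the first violation.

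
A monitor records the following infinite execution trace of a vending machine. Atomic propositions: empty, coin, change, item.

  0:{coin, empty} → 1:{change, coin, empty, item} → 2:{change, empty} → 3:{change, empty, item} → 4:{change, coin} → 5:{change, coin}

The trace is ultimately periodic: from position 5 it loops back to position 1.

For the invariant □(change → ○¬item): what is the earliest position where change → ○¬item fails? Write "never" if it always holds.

Check change → ○¬item at each position in order: 0 ✓, 1 ✓.
At position 2 the labels are {change, empty} and the next position 3 has {change, empty, item}, so change → ○¬item is false there. This is the first violation.

2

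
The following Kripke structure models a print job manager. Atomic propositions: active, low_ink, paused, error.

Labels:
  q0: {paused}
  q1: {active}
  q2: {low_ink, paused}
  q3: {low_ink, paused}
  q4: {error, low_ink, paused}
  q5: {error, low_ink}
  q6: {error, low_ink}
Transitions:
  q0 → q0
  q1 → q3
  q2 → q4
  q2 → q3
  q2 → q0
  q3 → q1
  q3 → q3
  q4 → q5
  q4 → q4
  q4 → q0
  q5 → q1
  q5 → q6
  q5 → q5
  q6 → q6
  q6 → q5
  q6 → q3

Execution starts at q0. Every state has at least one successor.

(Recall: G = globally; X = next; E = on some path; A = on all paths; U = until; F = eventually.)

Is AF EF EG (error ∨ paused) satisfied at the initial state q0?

States satisfying EF EG (error ∨ paused): {q0, q1, q2, q3, q4, q5, q6}.
States satisfying AF EF EG (error ∨ paused): {q0, q1, q2, q3, q4, q5, q6}.
q0 ∈ Sat(AF EF EG (error ∨ paused)).

Yes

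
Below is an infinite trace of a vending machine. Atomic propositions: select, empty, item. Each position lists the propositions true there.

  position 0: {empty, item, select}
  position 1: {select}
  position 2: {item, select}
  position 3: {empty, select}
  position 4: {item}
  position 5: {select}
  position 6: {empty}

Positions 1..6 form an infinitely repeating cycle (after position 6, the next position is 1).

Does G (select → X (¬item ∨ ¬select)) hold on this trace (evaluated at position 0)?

Does not hold

select → X (¬item ∨ ¬select) must hold at every position from 0 onward. It fails at position 1, so G (select → X (¬item ∨ ¬select)) is false.
Positions where select holds: 0, 1, 2, 3, 5.
Check X (¬item ∨ ¬select) at each: 0→ok, 1→fails, 2→ok, 3→ok, 5→ok.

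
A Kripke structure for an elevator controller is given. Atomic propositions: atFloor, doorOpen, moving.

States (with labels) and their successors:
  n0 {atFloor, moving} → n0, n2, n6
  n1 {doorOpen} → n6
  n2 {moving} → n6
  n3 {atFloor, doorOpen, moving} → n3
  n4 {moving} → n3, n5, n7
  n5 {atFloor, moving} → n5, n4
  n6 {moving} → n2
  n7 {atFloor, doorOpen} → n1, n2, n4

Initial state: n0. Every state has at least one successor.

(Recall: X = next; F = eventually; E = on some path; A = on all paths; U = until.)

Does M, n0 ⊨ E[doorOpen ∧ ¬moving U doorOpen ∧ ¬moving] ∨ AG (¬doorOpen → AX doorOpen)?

Violated

States satisfying doorOpen ∧ ¬moving: {n1, n7}.
States satisfying E[doorOpen ∧ ¬moving U doorOpen ∧ ¬moving]: {n1, n7}.
States satisfying ¬doorOpen → AX doorOpen: {n1, n3, n7}.
States satisfying AG (¬doorOpen → AX doorOpen): {n3}.
States satisfying E[doorOpen ∧ ¬moving U doorOpen ∧ ¬moving] ∨ AG (¬doorOpen → AX doorOpen): {n1, n3, n7}.
n0 ∉ Sat(E[doorOpen ∧ ¬moving U doorOpen ∧ ¬moving] ∨ AG (¬doorOpen → AX doorOpen)).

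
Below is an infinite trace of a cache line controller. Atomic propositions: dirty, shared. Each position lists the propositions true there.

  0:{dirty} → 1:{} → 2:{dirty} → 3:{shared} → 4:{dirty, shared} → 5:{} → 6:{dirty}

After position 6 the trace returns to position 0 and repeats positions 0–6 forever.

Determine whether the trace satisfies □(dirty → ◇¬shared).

Holds

dirty → ◇¬shared holds at every position 0..6, and those are all positions ever visited, so □(dirty → ◇¬shared) holds.
Positions where dirty holds: 0, 2, 4, 6.
Check ◇¬shared at each: 0→ok, 2→ok, 4→ok, 6→ok.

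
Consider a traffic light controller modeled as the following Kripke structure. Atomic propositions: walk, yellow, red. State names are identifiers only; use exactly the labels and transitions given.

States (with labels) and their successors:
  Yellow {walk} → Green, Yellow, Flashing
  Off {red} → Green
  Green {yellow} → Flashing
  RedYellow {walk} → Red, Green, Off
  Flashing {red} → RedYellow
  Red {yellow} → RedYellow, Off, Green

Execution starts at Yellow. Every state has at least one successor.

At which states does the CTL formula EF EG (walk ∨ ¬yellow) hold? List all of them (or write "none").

States satisfying EG (walk ∨ ¬yellow): {Yellow}.
States satisfying EF EG (walk ∨ ¬yellow): {Yellow}.

{Yellow}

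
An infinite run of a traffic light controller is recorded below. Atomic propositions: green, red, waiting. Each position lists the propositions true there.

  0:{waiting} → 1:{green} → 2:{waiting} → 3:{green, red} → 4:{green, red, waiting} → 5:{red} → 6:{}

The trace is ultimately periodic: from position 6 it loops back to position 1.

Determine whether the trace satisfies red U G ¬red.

Does not hold

Walking from position 0: at position 0, G ¬red has not yet held and red fails, so red U G ¬red is false.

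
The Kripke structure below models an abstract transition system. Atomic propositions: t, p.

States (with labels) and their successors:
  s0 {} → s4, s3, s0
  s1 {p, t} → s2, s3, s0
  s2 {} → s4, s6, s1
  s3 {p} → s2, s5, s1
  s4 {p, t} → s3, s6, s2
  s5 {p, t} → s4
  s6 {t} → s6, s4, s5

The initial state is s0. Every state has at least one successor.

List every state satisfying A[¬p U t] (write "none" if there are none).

{s1, s2, s4, s5, s6}

States satisfying ¬p: {s0, s2, s6}.
States satisfying t: {s1, s4, s5, s6}.
States satisfying A[¬p U t]: {s1, s2, s4, s5, s6}.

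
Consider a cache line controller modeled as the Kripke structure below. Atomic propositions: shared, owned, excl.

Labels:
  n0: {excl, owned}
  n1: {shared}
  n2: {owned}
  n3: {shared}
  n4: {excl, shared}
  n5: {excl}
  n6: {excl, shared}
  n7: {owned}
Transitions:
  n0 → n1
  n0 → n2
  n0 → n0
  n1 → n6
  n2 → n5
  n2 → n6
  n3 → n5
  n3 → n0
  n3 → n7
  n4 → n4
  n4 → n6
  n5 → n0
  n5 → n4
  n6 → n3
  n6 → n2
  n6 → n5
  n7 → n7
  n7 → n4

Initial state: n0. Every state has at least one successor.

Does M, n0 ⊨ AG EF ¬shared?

States satisfying EF ¬shared: {n0, n1, n2, n3, n4, n5, n6, n7}.
States satisfying AG EF ¬shared: {n0, n1, n2, n3, n4, n5, n6, n7}.
Every state reachable from n0 satisfies EF ¬shared.
n0 ∈ Sat(AG EF ¬shared).

Holds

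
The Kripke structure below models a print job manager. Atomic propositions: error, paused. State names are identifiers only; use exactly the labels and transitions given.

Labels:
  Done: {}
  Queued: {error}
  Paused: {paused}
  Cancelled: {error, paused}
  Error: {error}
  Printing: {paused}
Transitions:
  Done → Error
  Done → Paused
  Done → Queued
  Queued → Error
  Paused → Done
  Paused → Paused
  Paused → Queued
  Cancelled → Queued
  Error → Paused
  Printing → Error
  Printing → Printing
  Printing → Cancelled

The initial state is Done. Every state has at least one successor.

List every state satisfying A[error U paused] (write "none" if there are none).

{Queued, Paused, Cancelled, Error, Printing}

States satisfying error: {Queued, Cancelled, Error}.
States satisfying paused: {Paused, Cancelled, Printing}.
States satisfying A[error U paused]: {Queued, Paused, Cancelled, Error, Printing}.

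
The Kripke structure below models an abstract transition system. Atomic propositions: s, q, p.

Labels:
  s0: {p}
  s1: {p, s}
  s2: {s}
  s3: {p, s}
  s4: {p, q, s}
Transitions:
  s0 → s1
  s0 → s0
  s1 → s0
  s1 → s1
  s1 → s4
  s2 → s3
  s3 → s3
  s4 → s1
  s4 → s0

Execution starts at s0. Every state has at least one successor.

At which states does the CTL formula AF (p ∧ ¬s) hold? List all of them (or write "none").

{s0}

States satisfying p ∧ ¬s: {s0}.
States satisfying AF (p ∧ ¬s): {s0}.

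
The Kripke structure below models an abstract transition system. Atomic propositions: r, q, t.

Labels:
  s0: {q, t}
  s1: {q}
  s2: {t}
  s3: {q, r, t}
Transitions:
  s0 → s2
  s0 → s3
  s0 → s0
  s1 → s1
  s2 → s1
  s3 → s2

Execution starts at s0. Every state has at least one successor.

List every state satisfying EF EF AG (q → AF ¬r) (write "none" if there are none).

{s0, s1, s2, s3}

States satisfying EF AG (q → AF ¬r): {s0, s1, s2, s3}.
States satisfying EF EF AG (q → AF ¬r): {s0, s1, s2, s3}.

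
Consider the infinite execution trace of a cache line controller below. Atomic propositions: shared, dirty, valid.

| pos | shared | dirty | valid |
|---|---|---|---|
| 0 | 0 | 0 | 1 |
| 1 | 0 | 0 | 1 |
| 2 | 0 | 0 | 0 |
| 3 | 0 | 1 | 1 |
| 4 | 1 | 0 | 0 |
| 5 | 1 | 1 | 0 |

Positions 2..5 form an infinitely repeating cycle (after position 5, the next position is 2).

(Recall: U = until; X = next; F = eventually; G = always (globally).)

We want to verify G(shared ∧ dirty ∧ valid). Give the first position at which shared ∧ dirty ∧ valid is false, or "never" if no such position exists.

At position 0 the labels are {valid}, so shared ∧ dirty ∧ valid is false there. This is the first violation.

0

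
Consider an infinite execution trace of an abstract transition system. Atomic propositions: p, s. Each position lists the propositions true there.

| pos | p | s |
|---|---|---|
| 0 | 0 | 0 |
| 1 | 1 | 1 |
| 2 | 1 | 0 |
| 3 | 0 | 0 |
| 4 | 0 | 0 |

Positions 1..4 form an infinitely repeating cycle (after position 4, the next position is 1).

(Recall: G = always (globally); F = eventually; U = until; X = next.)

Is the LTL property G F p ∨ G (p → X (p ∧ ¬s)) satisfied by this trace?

F p holds at every position 0..4, and those are all positions ever visited, so G F p holds.
p → X (p ∧ ¬s) must hold at every position from 0 onward. It fails at position 2, so G (p → X (p ∧ ¬s)) is false.
Positions where p holds: 1, 2.
Check X (p ∧ ¬s) at each: 1→ok, 2→fails.
At position 0: G F p is true; G (p → X (p ∧ ¬s)) is false; so G F p ∨ G (p → X (p ∧ ¬s)) is true.

Yes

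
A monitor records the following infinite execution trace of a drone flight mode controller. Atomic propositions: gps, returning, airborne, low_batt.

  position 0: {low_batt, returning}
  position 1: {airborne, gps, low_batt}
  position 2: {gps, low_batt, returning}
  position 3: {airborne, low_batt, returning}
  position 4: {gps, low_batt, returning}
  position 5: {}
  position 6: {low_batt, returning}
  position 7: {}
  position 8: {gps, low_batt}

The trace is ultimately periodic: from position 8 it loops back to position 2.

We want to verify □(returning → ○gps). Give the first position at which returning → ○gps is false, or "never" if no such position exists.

Check returning → ○gps at each position in order: 0 ✓, 1 ✓.
At position 2 the labels are {gps, low_batt, returning} and the next position 3 has {airborne, low_batt, returning}, so returning → ○gps is false there. This is the first violation.

2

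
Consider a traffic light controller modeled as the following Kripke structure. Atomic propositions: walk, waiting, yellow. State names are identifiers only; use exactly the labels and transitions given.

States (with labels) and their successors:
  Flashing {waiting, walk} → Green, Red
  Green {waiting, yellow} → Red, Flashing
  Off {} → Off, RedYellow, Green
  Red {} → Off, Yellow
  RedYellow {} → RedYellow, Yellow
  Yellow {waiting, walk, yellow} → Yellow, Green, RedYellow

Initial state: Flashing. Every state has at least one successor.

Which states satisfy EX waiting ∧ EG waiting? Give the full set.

States satisfying waiting: {Flashing, Green, Yellow}.
States satisfying EX waiting: {Flashing, Green, Off, Red, RedYellow, Yellow}.
States satisfying EG waiting: {Flashing, Green, Yellow}.
States satisfying EX waiting ∧ EG waiting: {Flashing, Green, Yellow}.

{Flashing, Green, Yellow}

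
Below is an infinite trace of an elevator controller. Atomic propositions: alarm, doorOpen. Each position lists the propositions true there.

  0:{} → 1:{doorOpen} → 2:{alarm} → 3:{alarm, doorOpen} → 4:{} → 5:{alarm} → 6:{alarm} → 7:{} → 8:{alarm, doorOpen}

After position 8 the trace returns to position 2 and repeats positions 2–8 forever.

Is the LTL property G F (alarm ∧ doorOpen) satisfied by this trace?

F (alarm ∧ doorOpen) holds at every position 0..8, and those are all positions ever visited, so G F (alarm ∧ doorOpen) holds.

Satisfied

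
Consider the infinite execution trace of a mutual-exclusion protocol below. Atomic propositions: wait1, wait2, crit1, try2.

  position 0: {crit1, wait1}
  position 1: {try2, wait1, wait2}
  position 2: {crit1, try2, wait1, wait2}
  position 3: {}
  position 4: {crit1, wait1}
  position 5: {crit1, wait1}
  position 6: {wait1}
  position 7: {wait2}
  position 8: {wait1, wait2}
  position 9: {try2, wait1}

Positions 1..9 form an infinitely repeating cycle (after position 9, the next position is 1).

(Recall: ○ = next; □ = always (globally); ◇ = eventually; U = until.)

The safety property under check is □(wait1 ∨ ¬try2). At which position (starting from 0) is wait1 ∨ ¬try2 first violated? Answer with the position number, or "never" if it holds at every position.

never

wait1 ∨ ¬try2 holds at every position 0..9, and those are all the positions the trace ever visits, so the invariant □(wait1 ∨ ¬try2) is never violated.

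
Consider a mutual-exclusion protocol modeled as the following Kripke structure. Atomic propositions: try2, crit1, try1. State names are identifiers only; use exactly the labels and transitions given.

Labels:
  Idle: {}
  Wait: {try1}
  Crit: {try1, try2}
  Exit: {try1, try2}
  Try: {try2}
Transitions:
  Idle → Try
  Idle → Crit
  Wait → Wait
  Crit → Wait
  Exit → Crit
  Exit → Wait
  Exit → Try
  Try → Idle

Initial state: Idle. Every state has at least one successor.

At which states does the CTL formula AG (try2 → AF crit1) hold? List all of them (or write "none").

{Wait}

States satisfying try2 → AF crit1: {Idle, Wait}.
States satisfying AG (try2 → AF crit1): {Wait}.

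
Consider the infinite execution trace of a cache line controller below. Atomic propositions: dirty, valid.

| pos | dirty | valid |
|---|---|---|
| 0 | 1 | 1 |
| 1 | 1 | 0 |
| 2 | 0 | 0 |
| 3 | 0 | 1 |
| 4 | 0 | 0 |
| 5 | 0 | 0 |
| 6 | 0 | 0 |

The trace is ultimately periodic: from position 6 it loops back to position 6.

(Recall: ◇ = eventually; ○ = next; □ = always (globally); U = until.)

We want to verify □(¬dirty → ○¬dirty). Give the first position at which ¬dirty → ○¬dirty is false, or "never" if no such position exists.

¬dirty → ○¬dirty holds at every position 0..6, and those are all the positions the trace ever visits, so the invariant □(¬dirty → ○¬dirty) is never violated.

never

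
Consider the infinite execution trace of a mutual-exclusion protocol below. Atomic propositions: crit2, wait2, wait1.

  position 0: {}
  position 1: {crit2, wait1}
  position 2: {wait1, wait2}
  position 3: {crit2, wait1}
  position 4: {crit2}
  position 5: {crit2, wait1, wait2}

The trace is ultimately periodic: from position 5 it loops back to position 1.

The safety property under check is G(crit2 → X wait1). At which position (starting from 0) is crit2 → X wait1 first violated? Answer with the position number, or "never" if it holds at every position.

Check crit2 → X wait1 at each position in order: 0 ✓, 1 ✓, 2 ✓.
At position 3 the labels are {crit2, wait1} and the next position 4 has {crit2}, so crit2 → X wait1 is false there. This is the first violation.

3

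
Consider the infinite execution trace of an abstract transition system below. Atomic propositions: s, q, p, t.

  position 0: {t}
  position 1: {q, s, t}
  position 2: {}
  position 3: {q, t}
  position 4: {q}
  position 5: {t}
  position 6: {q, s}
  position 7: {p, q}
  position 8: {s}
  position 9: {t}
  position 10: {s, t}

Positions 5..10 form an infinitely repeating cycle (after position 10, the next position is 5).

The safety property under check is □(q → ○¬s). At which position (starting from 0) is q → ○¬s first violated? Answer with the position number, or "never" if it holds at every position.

Check q → ○¬s at each position in order: 0 ✓, 1 ✓, 2 ✓, 3 ✓, 4 ✓, 5 ✓, 6 ✓.
At position 7 the labels are {p, q} and the next position 8 has {s}, so q → ○¬s is false there. This is the first violation.

7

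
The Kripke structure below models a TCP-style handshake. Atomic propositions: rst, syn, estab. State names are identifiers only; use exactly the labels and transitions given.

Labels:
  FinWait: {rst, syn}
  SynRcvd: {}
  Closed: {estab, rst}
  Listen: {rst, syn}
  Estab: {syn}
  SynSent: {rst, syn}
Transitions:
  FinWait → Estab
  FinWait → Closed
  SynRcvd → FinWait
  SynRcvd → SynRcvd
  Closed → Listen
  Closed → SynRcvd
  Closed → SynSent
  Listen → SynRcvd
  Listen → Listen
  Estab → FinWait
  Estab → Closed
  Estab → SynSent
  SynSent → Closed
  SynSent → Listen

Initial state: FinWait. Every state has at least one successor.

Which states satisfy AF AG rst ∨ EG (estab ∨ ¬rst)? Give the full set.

{SynRcvd, Closed, Estab}

States satisfying AG rst: ∅.
States satisfying AF AG rst: ∅.
States satisfying estab ∨ ¬rst: {SynRcvd, Closed, Estab}.
States satisfying EG (estab ∨ ¬rst): {SynRcvd, Closed, Estab}.
States satisfying AF AG rst ∨ EG (estab ∨ ¬rst): {SynRcvd, Closed, Estab}.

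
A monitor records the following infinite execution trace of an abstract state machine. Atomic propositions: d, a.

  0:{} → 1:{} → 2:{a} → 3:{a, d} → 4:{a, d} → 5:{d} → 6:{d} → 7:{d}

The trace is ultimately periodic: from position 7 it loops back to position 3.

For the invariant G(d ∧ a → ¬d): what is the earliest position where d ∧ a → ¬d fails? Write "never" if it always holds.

3

Check d ∧ a → ¬d at each position in order: 0 ✓, 1 ✓, 2 ✓.
At position 3 the labels are {a, d}, so d ∧ a → ¬d is false there. This is the first violation.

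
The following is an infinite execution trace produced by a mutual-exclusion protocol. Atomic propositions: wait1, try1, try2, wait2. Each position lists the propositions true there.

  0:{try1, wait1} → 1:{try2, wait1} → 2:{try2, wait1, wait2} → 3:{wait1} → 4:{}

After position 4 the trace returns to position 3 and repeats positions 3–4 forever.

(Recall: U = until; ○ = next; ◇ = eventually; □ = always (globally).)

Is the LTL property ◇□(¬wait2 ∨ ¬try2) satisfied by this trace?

Holds

□(¬wait2 ∨ ¬try2) holds at position 3, which is reachable from 0, so ◇□(¬wait2 ∨ ¬try2) holds.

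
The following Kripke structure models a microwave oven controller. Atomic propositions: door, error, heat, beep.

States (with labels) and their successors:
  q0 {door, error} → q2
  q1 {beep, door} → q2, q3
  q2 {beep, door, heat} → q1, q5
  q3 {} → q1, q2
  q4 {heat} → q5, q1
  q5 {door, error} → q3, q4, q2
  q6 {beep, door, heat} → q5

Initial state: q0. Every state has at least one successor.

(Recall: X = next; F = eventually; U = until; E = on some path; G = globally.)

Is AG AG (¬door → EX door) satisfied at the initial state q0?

Holds

States satisfying AG (¬door → EX door): {q0, q1, q2, q3, q4, q5, q6}.
States satisfying AG AG (¬door → EX door): {q0, q1, q2, q3, q4, q5, q6}.
Every state reachable from q0 satisfies AG (¬door → EX door).
q0 ∈ Sat(AG AG (¬door → EX door)).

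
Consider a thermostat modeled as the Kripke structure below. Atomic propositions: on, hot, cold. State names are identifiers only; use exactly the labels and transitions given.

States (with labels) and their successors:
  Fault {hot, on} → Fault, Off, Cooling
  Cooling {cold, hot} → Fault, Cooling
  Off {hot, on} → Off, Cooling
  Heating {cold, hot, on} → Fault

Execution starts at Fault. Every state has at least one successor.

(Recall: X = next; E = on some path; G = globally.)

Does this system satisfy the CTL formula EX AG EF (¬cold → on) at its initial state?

States satisfying AG EF (¬cold → on): {Fault, Cooling, Off, Heating}.
States satisfying EX AG EF (¬cold → on): {Fault, Cooling, Off, Heating}.
Fault ∈ Sat(EX AG EF (¬cold → on)).

Satisfied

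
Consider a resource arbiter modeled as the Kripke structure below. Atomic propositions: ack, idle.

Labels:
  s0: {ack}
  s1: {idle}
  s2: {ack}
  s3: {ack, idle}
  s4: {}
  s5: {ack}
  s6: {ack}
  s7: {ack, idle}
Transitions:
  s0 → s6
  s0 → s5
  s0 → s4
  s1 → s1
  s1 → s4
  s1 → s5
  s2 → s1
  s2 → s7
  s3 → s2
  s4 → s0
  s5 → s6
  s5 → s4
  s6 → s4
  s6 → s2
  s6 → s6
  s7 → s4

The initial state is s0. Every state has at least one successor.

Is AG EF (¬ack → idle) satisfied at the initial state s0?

Yes

States satisfying EF (¬ack → idle): {s0, s1, s2, s3, s4, s5, s6, s7}.
States satisfying AG EF (¬ack → idle): {s0, s1, s2, s3, s4, s5, s6, s7}.
Every state reachable from s0 satisfies EF (¬ack → idle).
s0 ∈ Sat(AG EF (¬ack → idle)).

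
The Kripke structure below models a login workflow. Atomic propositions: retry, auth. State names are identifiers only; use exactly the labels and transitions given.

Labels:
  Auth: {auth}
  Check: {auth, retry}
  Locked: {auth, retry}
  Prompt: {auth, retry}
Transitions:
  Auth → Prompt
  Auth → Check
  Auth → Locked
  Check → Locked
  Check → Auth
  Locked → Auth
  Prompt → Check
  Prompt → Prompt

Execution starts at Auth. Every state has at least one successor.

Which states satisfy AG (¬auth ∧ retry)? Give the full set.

States satisfying ¬auth ∧ retry: ∅.
States satisfying AG (¬auth ∧ retry): ∅.

none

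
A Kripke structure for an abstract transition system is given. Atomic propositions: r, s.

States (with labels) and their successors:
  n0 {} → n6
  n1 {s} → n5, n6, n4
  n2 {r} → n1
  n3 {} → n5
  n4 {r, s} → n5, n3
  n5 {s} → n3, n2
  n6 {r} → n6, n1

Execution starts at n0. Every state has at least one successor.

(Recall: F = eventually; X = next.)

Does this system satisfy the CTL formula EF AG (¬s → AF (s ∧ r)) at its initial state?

Does not hold

States satisfying AG (¬s → AF (s ∧ r)): ∅.
States satisfying EF AG (¬s → AF (s ∧ r)): ∅.
No suitable path/successor from n0 witnesses the formula.
n0 ∉ Sat(EF AG (¬s → AF (s ∧ r))).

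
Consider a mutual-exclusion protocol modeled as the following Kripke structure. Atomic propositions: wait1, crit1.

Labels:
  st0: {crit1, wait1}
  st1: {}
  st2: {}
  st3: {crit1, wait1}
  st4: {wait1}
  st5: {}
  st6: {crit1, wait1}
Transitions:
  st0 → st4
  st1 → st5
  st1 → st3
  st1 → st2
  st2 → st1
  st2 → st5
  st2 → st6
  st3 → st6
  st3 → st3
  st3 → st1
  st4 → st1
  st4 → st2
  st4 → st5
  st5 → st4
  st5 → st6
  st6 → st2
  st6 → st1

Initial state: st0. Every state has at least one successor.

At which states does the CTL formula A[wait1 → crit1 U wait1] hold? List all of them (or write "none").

States satisfying wait1 → crit1: {st0, st1, st2, st3, st5, st6}.
States satisfying wait1: {st0, st3, st4, st6}.
States satisfying A[wait1 → crit1 U wait1]: {st0, st3, st4, st5, st6}.

{st0, st3, st4, st5, st6}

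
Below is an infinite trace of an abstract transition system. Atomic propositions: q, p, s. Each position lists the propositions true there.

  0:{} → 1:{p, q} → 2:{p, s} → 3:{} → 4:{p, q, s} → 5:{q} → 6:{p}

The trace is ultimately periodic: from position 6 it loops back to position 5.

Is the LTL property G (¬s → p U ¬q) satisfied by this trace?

Does not hold

¬s → p U ¬q must hold at every position from 0 onward. It fails at position 5, so G (¬s → p U ¬q) is false.
Positions where ¬s holds: 0, 1, 3, 5, 6.
Check p U ¬q at each: 0→ok, 1→ok, 3→ok, 5→fails, 6→ok.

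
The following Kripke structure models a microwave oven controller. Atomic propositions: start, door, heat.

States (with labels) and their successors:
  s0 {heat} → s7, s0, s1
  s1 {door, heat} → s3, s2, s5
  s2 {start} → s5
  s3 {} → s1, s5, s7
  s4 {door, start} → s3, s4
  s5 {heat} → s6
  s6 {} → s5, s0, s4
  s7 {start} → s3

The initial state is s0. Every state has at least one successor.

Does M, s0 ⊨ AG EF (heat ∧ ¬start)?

Holds

States satisfying EF (heat ∧ ¬start): {s0, s1, s2, s3, s4, s5, s6, s7}.
States satisfying AG EF (heat ∧ ¬start): {s0, s1, s2, s3, s4, s5, s6, s7}.
Every state reachable from s0 satisfies EF (heat ∧ ¬start).
s0 ∈ Sat(AG EF (heat ∧ ¬start)).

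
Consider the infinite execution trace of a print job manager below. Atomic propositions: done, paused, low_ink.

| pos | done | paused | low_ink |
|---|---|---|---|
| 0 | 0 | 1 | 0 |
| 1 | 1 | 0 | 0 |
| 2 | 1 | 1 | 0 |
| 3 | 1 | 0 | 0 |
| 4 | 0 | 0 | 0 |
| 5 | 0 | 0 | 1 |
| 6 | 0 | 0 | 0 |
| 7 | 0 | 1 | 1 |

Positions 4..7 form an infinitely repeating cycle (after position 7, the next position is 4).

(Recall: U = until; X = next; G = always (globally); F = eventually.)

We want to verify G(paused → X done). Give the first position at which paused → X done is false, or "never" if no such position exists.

Check paused → X done at each position in order: 0 ✓, 1 ✓, 2 ✓, 3 ✓, 4 ✓, 5 ✓, 6 ✓.
At position 7 the labels are {low_ink, paused} and the next position 4 has {}, so paused → X done is false there. This is the first violation.

7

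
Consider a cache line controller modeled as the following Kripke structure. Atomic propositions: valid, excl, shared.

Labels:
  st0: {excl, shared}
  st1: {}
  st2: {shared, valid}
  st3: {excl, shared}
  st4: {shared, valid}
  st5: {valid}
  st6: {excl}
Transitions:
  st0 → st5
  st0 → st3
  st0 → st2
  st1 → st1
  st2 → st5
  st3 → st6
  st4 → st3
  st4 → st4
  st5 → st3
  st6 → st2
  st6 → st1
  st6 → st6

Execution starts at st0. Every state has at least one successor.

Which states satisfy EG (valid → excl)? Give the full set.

{st0, st1, st3, st6}

States satisfying valid → excl: {st0, st1, st3, st6}.
States satisfying EG (valid → excl): {st0, st1, st3, st6}.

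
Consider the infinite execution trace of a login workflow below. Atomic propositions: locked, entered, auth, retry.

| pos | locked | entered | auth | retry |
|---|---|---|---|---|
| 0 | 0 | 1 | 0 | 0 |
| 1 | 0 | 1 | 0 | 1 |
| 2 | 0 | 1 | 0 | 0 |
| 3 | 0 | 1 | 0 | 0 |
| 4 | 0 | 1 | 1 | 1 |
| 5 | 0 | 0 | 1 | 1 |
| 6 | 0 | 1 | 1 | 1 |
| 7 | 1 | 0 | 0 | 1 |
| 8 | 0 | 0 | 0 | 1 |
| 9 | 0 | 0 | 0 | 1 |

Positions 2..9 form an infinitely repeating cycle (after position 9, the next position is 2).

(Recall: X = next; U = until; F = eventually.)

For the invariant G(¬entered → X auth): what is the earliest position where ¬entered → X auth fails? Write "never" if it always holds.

Check ¬entered → X auth at each position in order: 0 ✓, 1 ✓, 2 ✓, 3 ✓, 4 ✓, 5 ✓, 6 ✓.
At position 7 the labels are {locked, retry} and the next position 8 has {retry}, so ¬entered → X auth is false there. This is the first violation.

7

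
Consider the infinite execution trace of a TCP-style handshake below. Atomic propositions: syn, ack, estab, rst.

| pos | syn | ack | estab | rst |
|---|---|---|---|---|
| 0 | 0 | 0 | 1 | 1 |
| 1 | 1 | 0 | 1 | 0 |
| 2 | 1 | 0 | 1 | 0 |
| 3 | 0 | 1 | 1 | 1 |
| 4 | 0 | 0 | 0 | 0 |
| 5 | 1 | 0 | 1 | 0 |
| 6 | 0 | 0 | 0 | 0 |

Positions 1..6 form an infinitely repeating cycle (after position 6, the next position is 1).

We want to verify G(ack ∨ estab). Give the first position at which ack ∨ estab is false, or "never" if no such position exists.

4

Check ack ∨ estab at each position in order: 0 ✓, 1 ✓, 2 ✓, 3 ✓.
At position 4 the labels are {}, so ack ∨ estab is false there. This is the first violation.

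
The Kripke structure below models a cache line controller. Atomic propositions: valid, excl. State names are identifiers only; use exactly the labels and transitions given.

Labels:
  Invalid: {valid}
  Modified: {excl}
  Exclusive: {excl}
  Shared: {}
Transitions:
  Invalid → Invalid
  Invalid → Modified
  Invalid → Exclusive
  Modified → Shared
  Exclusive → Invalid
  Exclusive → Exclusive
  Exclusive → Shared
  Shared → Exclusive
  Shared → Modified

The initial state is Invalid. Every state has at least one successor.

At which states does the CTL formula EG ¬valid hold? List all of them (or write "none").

{Modified, Exclusive, Shared}

States satisfying ¬valid: {Modified, Exclusive, Shared}.
States satisfying EG ¬valid: {Modified, Exclusive, Shared}.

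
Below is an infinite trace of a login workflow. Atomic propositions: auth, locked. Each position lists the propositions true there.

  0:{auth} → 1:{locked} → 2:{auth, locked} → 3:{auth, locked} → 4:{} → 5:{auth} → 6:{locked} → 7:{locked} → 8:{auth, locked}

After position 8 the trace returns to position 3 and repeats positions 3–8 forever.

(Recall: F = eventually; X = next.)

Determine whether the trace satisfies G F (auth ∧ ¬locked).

F (auth ∧ ¬locked) holds at every position 0..8, and those are all positions ever visited, so G F (auth ∧ ¬locked) holds.

Holds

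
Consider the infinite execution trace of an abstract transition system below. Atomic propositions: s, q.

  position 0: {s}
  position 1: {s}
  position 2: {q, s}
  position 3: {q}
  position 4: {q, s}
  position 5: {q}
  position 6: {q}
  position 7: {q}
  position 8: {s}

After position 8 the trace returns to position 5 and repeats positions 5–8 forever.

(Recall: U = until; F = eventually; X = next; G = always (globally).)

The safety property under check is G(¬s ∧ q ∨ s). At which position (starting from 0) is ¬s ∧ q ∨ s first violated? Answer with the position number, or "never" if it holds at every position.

¬s ∧ q ∨ s holds at every position 0..8, and those are all the positions the trace ever visits, so the invariant G(¬s ∧ q ∨ s) is never violated.

never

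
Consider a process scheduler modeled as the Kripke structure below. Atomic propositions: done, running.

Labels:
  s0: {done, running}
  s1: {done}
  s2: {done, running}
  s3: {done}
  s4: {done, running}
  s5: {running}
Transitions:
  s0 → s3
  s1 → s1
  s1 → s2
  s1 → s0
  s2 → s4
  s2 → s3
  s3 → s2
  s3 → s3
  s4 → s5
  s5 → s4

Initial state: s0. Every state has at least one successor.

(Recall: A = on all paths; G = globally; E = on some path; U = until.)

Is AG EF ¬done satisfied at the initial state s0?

States satisfying EF ¬done: {s0, s1, s2, s3, s4, s5}.
States satisfying AG EF ¬done: {s0, s1, s2, s3, s4, s5}.
Every state reachable from s0 satisfies EF ¬done.
s0 ∈ Sat(AG EF ¬done).

Yes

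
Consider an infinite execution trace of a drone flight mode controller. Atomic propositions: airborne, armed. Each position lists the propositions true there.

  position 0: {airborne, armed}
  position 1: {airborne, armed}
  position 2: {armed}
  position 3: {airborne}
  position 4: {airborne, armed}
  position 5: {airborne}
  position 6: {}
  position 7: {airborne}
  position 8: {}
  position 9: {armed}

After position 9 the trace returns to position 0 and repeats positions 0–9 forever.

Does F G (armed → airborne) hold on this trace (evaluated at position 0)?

G (armed → airborne) is false at every position 0..9, so it never becomes true and F G (armed → airborne) fails.

No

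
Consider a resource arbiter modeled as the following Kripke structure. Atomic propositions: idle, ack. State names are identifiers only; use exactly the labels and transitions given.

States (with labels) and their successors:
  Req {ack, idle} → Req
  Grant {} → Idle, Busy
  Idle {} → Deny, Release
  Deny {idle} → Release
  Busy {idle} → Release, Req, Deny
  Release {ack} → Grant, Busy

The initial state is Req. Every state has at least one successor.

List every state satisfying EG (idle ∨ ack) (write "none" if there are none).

{Req, Deny, Busy, Release}

States satisfying idle ∨ ack: {Req, Deny, Busy, Release}.
States satisfying EG (idle ∨ ack): {Req, Deny, Busy, Release}.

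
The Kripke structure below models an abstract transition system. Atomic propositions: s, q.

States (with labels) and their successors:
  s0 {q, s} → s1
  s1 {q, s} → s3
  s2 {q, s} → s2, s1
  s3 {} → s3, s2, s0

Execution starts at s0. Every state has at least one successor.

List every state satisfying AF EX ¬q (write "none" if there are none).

{s0, s1, s3}

States satisfying EX ¬q: {s1, s3}.
States satisfying AF EX ¬q: {s0, s1, s3}.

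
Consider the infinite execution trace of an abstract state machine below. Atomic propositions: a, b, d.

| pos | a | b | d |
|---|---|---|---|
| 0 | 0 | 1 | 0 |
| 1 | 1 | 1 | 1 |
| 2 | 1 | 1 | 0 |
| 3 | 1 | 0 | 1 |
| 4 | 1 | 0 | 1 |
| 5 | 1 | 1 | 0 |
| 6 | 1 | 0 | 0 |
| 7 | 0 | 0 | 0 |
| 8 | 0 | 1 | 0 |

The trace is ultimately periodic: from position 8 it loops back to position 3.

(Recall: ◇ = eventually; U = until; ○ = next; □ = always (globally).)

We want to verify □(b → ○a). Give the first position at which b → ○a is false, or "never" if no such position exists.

b → ○a holds at every position 0..8, and those are all the positions the trace ever visits, so the invariant □(b → ○a) is never violated.

never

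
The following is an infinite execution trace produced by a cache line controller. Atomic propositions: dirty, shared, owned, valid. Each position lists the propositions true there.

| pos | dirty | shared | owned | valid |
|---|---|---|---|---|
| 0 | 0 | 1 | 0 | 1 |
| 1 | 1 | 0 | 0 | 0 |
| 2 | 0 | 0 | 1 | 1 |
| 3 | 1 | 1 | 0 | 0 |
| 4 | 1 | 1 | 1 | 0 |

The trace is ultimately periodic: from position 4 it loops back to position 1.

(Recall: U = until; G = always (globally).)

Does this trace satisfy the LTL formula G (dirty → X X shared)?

dirty → X X shared must hold at every position from 0 onward. It fails at position 3, so G (dirty → X X shared) is false.
Positions where dirty holds: 1, 3, 4.
Check X X shared at each: 1→ok, 3→fails, 4→fails.

Violated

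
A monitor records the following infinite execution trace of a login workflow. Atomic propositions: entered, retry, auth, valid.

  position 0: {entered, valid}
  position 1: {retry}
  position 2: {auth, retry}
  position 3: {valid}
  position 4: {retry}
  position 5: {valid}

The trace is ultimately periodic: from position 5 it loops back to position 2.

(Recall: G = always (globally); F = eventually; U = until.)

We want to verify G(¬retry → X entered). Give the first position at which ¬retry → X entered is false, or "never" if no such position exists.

0

At position 0 the labels are {entered, valid} and the next position 1 has {retry}, so ¬retry → X entered is false there. This is the first violation.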